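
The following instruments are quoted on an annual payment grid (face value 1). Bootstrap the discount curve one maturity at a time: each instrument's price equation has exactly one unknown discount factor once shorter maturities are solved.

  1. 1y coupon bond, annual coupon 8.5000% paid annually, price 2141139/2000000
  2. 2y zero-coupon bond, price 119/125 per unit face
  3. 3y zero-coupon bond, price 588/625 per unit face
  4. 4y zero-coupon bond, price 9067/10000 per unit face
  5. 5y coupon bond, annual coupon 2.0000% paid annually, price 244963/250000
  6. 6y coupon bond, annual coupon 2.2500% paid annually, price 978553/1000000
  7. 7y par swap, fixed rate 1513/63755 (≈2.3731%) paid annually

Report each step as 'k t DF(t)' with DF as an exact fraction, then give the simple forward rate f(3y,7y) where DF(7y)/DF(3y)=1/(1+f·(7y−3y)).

1 1 9867/10000
2 2 119/125
3 3 588/625
4 4 9067/10000
5 5 554/625
6 6 4271/5000
7 7 8487/10000
f(3y,7y) = ((588/625)/(8487/10000) − 1)/(4) = 307/11316 ≈ 2.7130%

step 1 [1y] bond c/1=17/200: DF=(2141139/2000000 − 17/200·(0))/(1+17/200) = 9867/10000 ≈ 0.986700
step 2 [2y] zero: DF = P = 119/125 ≈ 0.952000
step 3 [3y] zero: DF = P = 588/625 ≈ 0.940800
step 4 [4y] zero: DF = P = 9067/10000 ≈ 0.906700
step 5 [5y] bond c/1=1/50: DF=(244963/250000 − 1/50·(0.986700+0.952000+0.940800+0.906700))/(1+1/50) = 554/625 ≈ 0.886400
step 6 [6y] bond c/1=9/400: DF=(978553/1000000 − 9/400·(0.986700+0.952000+0.940800+0.906700+0.886400))/(1+9/400) = 4271/5000 ≈ 0.854200
step 7 [7y] swap r/1=1513/63755: DF=(1 − 1513/63755·(0.986700+0.952000+0.940800+0.906700+0.886400+0.854200))/(1+1513/63755) = 8487/10000 ≈ 0.848700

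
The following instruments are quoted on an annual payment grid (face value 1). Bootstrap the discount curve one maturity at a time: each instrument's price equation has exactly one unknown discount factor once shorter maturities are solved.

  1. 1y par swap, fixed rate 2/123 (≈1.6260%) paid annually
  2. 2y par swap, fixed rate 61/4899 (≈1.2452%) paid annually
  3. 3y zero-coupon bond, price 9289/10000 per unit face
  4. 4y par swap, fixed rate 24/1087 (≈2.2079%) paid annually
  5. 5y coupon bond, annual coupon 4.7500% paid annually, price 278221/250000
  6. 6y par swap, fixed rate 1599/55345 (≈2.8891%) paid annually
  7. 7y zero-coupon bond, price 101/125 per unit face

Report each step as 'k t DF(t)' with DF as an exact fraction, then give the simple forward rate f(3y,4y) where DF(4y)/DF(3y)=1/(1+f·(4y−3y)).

step 1 [1y] swap r/1=2/123: DF=(1 − 2/123·(0))/(1+2/123) = 123/125 ≈ 0.984000
step 2 [2y] swap r/1=61/4899: DF=(1 − 61/4899·(0.984000))/(1+61/4899) = 2439/2500 ≈ 0.975600
step 3 [3y] zero: DF = P = 9289/10000 ≈ 0.928900
step 4 [4y] swap r/1=24/1087: DF=(1 − 24/1087·(0.984000+0.975600+0.928900))/(1+24/1087) = 229/250 ≈ 0.916000
step 5 [5y] bond c/1=19/400: DF=(278221/250000 − 19/400·(0.984000+0.975600+0.928900+0.916000))/(1+19/400) = 8899/10000 ≈ 0.889900
step 6 [6y] swap r/1=1599/55345: DF=(1 − 1599/55345·(0.984000+0.975600+0.928900+0.916000+0.889900))/(1+1599/55345) = 8401/10000 ≈ 0.840100
step 7 [7y] zero: DF = P = 101/125 ≈ 0.808000

1 1 123/125
2 2 2439/2500
3 3 9289/10000
4 4 229/250
5 5 8899/10000
6 6 8401/10000
7 7 101/125
f(3y,4y) = ((9289/10000)/(229/250) − 1)/(1) = 129/9160 ≈ 1.4083%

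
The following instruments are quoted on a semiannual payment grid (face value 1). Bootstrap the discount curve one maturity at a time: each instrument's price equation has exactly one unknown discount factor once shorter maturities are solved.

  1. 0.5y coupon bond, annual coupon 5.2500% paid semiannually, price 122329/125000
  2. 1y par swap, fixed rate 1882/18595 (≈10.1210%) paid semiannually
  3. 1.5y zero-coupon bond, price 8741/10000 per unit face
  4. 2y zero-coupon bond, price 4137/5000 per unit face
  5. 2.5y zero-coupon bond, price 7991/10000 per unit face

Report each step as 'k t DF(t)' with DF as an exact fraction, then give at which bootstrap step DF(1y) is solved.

1 1/2 596/625
2 1 9059/10000
3 3/2 8741/10000
4 2 4137/5000
5 5/2 7991/10000
DF(1y) is solved at step 2

step 1 [0.5y] bond c/2=21/800: DF=(122329/125000 − 21/800·(0))/(1+21/800) = 596/625 ≈ 0.953600
step 2 [1y] swap r/2=941/18595: DF=(1 − 941/18595·(0.953600))/(1+941/18595) = 9059/10000 ≈ 0.905900
step 3 [1.5y] zero: DF = P = 8741/10000 ≈ 0.874100
step 4 [2y] zero: DF = P = 4137/5000 ≈ 0.827400
step 5 [2.5y] zero: DF = P = 7991/10000 ≈ 0.799100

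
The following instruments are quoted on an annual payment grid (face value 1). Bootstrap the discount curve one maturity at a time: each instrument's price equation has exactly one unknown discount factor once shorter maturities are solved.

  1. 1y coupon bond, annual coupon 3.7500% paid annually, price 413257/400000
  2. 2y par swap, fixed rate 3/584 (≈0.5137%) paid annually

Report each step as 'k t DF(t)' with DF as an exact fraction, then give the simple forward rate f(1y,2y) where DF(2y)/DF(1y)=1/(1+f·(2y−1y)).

step 1 [1y] bond c/1=3/80: DF=(413257/400000 − 3/80·(0))/(1+3/80) = 4979/5000 ≈ 0.995800
step 2 [2y] swap r/1=3/584: DF=(1 − 3/584·(0.995800))/(1+3/584) = 4949/5000 ≈ 0.989800

1 1 4979/5000
2 2 4949/5000
f(1y,2y) = ((4979/5000)/(4949/5000) − 1)/(1) = 30/4949 ≈ 0.6062%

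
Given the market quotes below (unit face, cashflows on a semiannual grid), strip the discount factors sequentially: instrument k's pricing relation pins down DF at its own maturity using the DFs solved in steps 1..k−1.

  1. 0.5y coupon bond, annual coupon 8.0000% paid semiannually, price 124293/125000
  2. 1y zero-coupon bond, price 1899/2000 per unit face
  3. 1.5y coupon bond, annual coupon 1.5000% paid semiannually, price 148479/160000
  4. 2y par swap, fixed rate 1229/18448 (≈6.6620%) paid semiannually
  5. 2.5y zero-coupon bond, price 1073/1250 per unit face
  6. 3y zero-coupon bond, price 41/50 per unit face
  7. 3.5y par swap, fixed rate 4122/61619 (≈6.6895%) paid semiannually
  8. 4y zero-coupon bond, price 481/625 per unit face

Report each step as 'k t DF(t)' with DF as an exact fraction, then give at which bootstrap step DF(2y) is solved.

step 1 [0.5y] bond c/2=1/25: DF=(124293/125000 − 1/25·(0))/(1+1/25) = 9561/10000 ≈ 0.956100
step 2 [1y] zero: DF = P = 1899/2000 ≈ 0.949500
step 3 [1.5y] bond c/2=3/400: DF=(148479/160000 − 3/400·(0.956100+0.949500))/(1+3/400) = 9069/10000 ≈ 0.906900
step 4 [2y] swap r/2=1229/36896: DF=(1 − 1229/36896·(0.956100+0.949500+0.906900))/(1+1229/36896) = 8771/10000 ≈ 0.877100
step 5 [2.5y] zero: DF = P = 1073/1250 ≈ 0.858400
step 6 [3y] zero: DF = P = 41/50 ≈ 0.820000
step 7 [3.5y] swap r/2=2061/61619: DF=(1 − 2061/61619·(0.956100+0.949500+0.906900+0.877100+0.858400+0.820000))/(1+2061/61619) = 7939/10000 ≈ 0.793900
step 8 [4y] zero: DF = P = 481/625 ≈ 0.769600

1 1/2 9561/10000
2 1 1899/2000
3 3/2 9069/10000
4 2 8771/10000
5 5/2 1073/1250
6 3 41/50
7 7/2 7939/10000
8 4 481/625
DF(2y) is solved at step 4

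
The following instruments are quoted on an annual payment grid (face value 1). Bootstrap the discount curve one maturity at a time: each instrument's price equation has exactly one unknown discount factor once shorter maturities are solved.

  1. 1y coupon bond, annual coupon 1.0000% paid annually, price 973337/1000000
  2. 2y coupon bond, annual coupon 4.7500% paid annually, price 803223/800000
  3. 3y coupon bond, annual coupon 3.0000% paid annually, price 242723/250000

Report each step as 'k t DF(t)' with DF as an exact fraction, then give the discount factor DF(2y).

1 1 9637/10000
2 2 2287/2500
3 3 8879/10000
DF(2y) = 2287/2500 ≈ 0.914800

step 1 [1y] bond c/1=1/100: DF=(973337/1000000 − 1/100·(0))/(1+1/100) = 9637/10000 ≈ 0.963700
step 2 [2y] bond c/1=19/400: DF=(803223/800000 − 19/400·(0.963700))/(1+19/400) = 2287/2500 ≈ 0.914800
step 3 [3y] bond c/1=3/100: DF=(242723/250000 − 3/100·(0.963700+0.914800))/(1+3/100) = 8879/10000 ≈ 0.887900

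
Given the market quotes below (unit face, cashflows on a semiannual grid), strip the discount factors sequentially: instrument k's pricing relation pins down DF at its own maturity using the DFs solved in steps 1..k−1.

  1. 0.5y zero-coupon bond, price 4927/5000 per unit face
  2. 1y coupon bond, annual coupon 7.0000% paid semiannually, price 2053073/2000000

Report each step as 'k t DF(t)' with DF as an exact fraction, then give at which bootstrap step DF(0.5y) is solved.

step 1 [0.5y] zero: DF = P = 4927/5000 ≈ 0.985400
step 2 [1y] bond c/2=7/200: DF=(2053073/2000000 − 7/200·(0.985400))/(1+7/200) = 1917/2000 ≈ 0.958500

1 1/2 4927/5000
2 1 1917/2000
DF(0.5y) is solved at step 1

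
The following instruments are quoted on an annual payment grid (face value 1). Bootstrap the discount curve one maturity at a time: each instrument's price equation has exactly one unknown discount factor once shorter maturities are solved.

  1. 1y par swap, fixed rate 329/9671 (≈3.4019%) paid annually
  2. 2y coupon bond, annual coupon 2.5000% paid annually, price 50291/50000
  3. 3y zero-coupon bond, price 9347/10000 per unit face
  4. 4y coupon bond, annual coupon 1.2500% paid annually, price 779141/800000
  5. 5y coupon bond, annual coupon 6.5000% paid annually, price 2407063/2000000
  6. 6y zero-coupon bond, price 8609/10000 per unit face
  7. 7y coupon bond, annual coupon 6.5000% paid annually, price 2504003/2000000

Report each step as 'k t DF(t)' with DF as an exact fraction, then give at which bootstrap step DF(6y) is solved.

step 1 [1y] swap r/1=329/9671: DF=(1 − 329/9671·(0))/(1+329/9671) = 9671/10000 ≈ 0.967100
step 2 [2y] bond c/1=1/40: DF=(50291/50000 − 1/40·(0.967100))/(1+1/40) = 9577/10000 ≈ 0.957700
step 3 [3y] zero: DF = P = 9347/10000 ≈ 0.934700
step 4 [4y] bond c/1=1/80: DF=(779141/800000 − 1/80·(0.967100+0.957700+0.934700))/(1+1/80) = 4633/5000 ≈ 0.926600
step 5 [5y] bond c/1=13/200: DF=(2407063/2000000 − 13/200·(0.967100+0.957700+0.934700+0.926600))/(1+13/200) = 899/1000 ≈ 0.899000
step 6 [6y] zero: DF = P = 8609/10000 ≈ 0.860900
step 7 [7y] bond c/1=13/200: DF=(2504003/2000000 − 13/200·(0.967100+0.957700+0.934700+0.926600+0.899000+0.860900))/(1+13/200) = 8371/10000 ≈ 0.837100

1 1 9671/10000
2 2 9577/10000
3 3 9347/10000
4 4 4633/5000
5 5 899/1000
6 6 8609/10000
7 7 8371/10000
DF(6y) is solved at step 6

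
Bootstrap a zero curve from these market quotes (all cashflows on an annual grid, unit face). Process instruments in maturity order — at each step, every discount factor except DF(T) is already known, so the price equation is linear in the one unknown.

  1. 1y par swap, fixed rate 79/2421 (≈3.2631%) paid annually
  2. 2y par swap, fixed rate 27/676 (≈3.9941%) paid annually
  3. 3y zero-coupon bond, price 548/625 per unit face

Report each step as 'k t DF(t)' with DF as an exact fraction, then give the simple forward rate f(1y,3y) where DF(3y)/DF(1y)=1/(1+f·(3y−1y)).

step 1 [1y] swap r/1=79/2421: DF=(1 − 79/2421·(0))/(1+79/2421) = 2421/2500 ≈ 0.968400
step 2 [2y] swap r/1=27/676: DF=(1 − 27/676·(0.968400))/(1+27/676) = 2311/2500 ≈ 0.924400
step 3 [3y] zero: DF = P = 548/625 ≈ 0.876800

1 1 2421/2500
2 2 2311/2500
3 3 548/625
f(1y,3y) = ((2421/2500)/(548/625) − 1)/(2) = 229/4384 ≈ 5.2235%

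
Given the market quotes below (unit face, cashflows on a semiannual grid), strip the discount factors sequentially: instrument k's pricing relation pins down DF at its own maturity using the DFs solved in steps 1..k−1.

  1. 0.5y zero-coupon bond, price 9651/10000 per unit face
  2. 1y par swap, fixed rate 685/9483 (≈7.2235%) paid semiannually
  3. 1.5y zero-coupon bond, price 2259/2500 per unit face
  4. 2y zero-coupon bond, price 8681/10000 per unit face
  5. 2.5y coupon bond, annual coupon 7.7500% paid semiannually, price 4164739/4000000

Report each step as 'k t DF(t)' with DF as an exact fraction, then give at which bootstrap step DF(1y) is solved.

step 1 [0.5y] zero: DF = P = 9651/10000 ≈ 0.965100
step 2 [1y] swap r/2=685/18966: DF=(1 − 685/18966·(0.965100))/(1+685/18966) = 1863/2000 ≈ 0.931500
step 3 [1.5y] zero: DF = P = 2259/2500 ≈ 0.903600
step 4 [2y] zero: DF = P = 8681/10000 ≈ 0.868100
step 5 [2.5y] bond c/2=31/800: DF=(4164739/4000000 − 31/800·(0.965100+0.931500+0.903600+0.868100))/(1+31/800) = 1731/2000 ≈ 0.865500

1 1/2 9651/10000
2 1 1863/2000
3 3/2 2259/2500
4 2 8681/10000
5 5/2 1731/2000
DF(1y) is solved at step 2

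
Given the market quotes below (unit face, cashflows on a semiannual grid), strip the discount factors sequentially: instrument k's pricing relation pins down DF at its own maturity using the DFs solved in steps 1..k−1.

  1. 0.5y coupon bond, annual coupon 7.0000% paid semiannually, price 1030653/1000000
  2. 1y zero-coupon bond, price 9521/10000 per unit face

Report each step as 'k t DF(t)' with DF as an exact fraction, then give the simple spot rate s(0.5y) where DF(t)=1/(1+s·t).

1 1/2 4979/5000
2 1 9521/10000
s(0.5y) = (1/(4979/5000) − 1)/(1/2) = 42/4979 ≈ 0.8435%

step 1 [0.5y] bond c/2=7/200: DF=(1030653/1000000 − 7/200·(0))/(1+7/200) = 4979/5000 ≈ 0.995800
step 2 [1y] zero: DF = P = 9521/10000 ≈ 0.952100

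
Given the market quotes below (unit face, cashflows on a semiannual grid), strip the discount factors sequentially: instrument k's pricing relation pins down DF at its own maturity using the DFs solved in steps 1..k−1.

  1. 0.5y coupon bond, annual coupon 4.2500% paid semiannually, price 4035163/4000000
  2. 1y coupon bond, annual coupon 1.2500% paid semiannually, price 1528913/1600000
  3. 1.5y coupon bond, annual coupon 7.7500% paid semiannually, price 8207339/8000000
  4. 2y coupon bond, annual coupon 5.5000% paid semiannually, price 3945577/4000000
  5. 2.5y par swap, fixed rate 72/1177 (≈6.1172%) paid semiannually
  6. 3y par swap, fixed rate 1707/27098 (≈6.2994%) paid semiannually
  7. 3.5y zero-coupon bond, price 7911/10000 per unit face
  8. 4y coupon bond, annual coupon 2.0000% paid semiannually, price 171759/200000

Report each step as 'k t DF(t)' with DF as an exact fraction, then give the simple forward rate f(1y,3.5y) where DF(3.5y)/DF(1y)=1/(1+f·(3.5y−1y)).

step 1 [0.5y] bond c/2=17/800: DF=(4035163/4000000 − 17/800·(0))/(1+17/800) = 4939/5000 ≈ 0.987800
step 2 [1y] bond c/2=1/160: DF=(1528913/1600000 − 1/160·(0.987800))/(1+1/160) = 1887/2000 ≈ 0.943500
step 3 [1.5y] bond c/2=31/800: DF=(8207339/8000000 − 31/800·(0.987800+0.943500))/(1+31/800) = 2289/2500 ≈ 0.915600
step 4 [2y] bond c/2=11/400: DF=(3945577/4000000 − 11/400·(0.987800+0.943500+0.915600))/(1+11/400) = 4419/5000 ≈ 0.883800
step 5 [2.5y] swap r/2=36/1177: DF=(1 − 36/1177·(0.987800+0.943500+0.915600+0.883800))/(1+36/1177) = 2149/2500 ≈ 0.859600
step 6 [3y] swap r/2=1707/54196: DF=(1 − 1707/54196·(0.987800+0.943500+0.915600+0.883800+0.859600))/(1+1707/54196) = 8293/10000 ≈ 0.829300
step 7 [3.5y] zero: DF = P = 7911/10000 ≈ 0.791100
step 8 [4y] bond c/2=1/100: DF=(171759/200000 − 1/100·(0.987800+0.943500+0.915600+0.883800+0.859600+0.829300+0.791100))/(1+1/100) = 493/625 ≈ 0.788800

1 1/2 4939/5000
2 1 1887/2000
3 3/2 2289/2500
4 2 4419/5000
5 5/2 2149/2500
6 3 8293/10000
7 7/2 7911/10000
8 4 493/625
f(1y,3.5y) = ((1887/2000)/(7911/10000) − 1)/(5/2) = 1016/13185 ≈ 7.7057%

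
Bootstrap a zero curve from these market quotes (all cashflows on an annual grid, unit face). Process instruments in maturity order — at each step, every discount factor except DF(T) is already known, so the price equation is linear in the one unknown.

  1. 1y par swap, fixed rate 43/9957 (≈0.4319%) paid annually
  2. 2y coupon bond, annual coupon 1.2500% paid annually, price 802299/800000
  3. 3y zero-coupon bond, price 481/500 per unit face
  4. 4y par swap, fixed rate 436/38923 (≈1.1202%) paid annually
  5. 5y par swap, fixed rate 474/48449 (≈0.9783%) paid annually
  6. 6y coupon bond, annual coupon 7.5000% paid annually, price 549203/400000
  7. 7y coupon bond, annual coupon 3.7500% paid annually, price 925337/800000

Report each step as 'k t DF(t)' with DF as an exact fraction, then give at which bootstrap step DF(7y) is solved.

step 1 [1y] swap r/1=43/9957: DF=(1 − 43/9957·(0))/(1+43/9957) = 9957/10000 ≈ 0.995700
step 2 [2y] bond c/1=1/80: DF=(802299/800000 − 1/80·(0.995700))/(1+1/80) = 4891/5000 ≈ 0.978200
step 3 [3y] zero: DF = P = 481/500 ≈ 0.962000
step 4 [4y] swap r/1=436/38923: DF=(1 − 436/38923·(0.995700+0.978200+0.962000))/(1+436/38923) = 2391/2500 ≈ 0.956400
step 5 [5y] swap r/1=474/48449: DF=(1 − 474/48449·(0.995700+0.978200+0.962000+0.956400))/(1+474/48449) = 4763/5000 ≈ 0.952600
step 6 [6y] bond c/1=3/40: DF=(549203/400000 − 3/40·(0.995700+0.978200+0.962000+0.956400+0.952600))/(1+3/40) = 587/625 ≈ 0.939200
step 7 [7y] bond c/1=3/80: DF=(925337/800000 − 3/80·(0.995700+0.978200+0.962000+0.956400+0.952600+0.939200))/(1+3/80) = 4529/5000 ≈ 0.905800

1 1 9957/10000
2 2 4891/5000
3 3 481/500
4 4 2391/2500
5 5 4763/5000
6 6 587/625
7 7 4529/5000
DF(7y) is solved at step 7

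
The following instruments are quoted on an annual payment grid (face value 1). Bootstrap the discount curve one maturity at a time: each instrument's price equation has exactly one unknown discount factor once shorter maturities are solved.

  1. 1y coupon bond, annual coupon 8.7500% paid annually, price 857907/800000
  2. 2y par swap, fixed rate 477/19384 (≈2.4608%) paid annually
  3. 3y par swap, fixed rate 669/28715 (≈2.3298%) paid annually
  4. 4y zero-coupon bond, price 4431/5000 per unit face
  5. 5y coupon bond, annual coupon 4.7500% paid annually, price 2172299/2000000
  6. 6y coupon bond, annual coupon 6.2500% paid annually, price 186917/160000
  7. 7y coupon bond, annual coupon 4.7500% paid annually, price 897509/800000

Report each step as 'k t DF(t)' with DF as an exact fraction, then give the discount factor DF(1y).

step 1 [1y] bond c/1=7/80: DF=(857907/800000 − 7/80·(0))/(1+7/80) = 9861/10000 ≈ 0.986100
step 2 [2y] swap r/1=477/19384: DF=(1 − 477/19384·(0.986100))/(1+477/19384) = 9523/10000 ≈ 0.952300
step 3 [3y] swap r/1=669/28715: DF=(1 − 669/28715·(0.986100+0.952300))/(1+669/28715) = 9331/10000 ≈ 0.933100
step 4 [4y] zero: DF = P = 4431/5000 ≈ 0.886200
step 5 [5y] bond c/1=19/400: DF=(2172299/2000000 − 19/400·(0.986100+0.952300+0.933100+0.886200))/(1+19/400) = 1733/2000 ≈ 0.866500
step 6 [6y] bond c/1=1/16: DF=(186917/160000 − 1/16·(0.986100+0.952300+0.933100+0.886200+0.866500))/(1+1/16) = 331/400 ≈ 0.827500
step 7 [7y] bond c/1=19/400: DF=(897509/800000 − 19/400·(0.986100+0.952300+0.933100+0.886200+0.866500+0.827500))/(1+19/400) = 4119/5000 ≈ 0.823800

1 1 9861/10000
2 2 9523/10000
3 3 9331/10000
4 4 4431/5000
5 5 1733/2000
6 6 331/400
7 7 4119/5000
DF(1y) = 9861/10000 ≈ 0.986100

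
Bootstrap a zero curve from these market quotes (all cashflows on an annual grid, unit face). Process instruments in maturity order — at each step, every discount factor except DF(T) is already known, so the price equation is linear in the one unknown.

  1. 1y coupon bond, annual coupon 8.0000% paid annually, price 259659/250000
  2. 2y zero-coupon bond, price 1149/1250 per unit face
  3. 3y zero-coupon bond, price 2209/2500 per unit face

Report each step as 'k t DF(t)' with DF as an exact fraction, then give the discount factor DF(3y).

1 1 9617/10000
2 2 1149/1250
3 3 2209/2500
DF(3y) = 2209/2500 ≈ 0.883600

step 1 [1y] bond c/1=2/25: DF=(259659/250000 − 2/25·(0))/(1+2/25) = 9617/10000 ≈ 0.961700
step 2 [2y] zero: DF = P = 1149/1250 ≈ 0.919200
step 3 [3y] zero: DF = P = 2209/2500 ≈ 0.883600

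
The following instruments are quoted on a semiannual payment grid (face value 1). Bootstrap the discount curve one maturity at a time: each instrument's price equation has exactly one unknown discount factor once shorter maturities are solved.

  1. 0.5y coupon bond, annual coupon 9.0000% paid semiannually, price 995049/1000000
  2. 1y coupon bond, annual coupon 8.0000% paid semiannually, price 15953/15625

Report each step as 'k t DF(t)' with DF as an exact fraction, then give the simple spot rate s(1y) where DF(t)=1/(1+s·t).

step 1 [0.5y] bond c/2=9/200: DF=(995049/1000000 − 9/200·(0))/(1+9/200) = 4761/5000 ≈ 0.952200
step 2 [1y] bond c/2=1/25: DF=(15953/15625 − 1/25·(0.952200))/(1+1/25) = 9451/10000 ≈ 0.945100

1 1/2 4761/5000
2 1 9451/10000
s(1y) = (1/(9451/10000) − 1)/(1) = 549/9451 ≈ 5.8089%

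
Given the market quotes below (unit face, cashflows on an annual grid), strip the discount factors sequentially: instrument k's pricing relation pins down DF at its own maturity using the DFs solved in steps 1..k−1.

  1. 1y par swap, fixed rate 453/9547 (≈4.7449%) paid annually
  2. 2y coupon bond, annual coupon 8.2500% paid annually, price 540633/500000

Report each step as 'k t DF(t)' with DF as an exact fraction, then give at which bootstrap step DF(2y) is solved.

step 1 [1y] swap r/1=453/9547: DF=(1 − 453/9547·(0))/(1+453/9547) = 9547/10000 ≈ 0.954700
step 2 [2y] bond c/1=33/400: DF=(540633/500000 − 33/400·(0.954700))/(1+33/400) = 9261/10000 ≈ 0.926100

1 1 9547/10000
2 2 9261/10000
DF(2y) is solved at step 2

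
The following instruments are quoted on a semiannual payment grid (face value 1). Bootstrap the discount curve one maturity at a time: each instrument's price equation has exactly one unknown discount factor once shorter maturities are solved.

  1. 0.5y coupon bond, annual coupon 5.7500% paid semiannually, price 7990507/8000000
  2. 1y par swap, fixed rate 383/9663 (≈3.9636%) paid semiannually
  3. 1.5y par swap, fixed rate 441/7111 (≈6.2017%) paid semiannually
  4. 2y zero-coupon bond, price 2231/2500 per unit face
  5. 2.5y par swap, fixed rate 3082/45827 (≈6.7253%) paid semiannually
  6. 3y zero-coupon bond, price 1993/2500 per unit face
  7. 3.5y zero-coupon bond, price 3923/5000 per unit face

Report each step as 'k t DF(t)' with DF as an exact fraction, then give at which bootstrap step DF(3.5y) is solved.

step 1 [0.5y] bond c/2=23/800: DF=(7990507/8000000 − 23/800·(0))/(1+23/800) = 9709/10000 ≈ 0.970900
step 2 [1y] swap r/2=383/19326: DF=(1 − 383/19326·(0.970900))/(1+383/19326) = 9617/10000 ≈ 0.961700
step 3 [1.5y] swap r/2=441/14222: DF=(1 − 441/14222·(0.970900+0.961700))/(1+441/14222) = 4559/5000 ≈ 0.911800
step 4 [2y] zero: DF = P = 2231/2500 ≈ 0.892400
step 5 [2.5y] swap r/2=1541/45827: DF=(1 − 1541/45827·(0.970900+0.961700+0.911800+0.892400))/(1+1541/45827) = 8459/10000 ≈ 0.845900
step 6 [3y] zero: DF = P = 1993/2500 ≈ 0.797200
step 7 [3.5y] zero: DF = P = 3923/5000 ≈ 0.784600

1 1/2 9709/10000
2 1 9617/10000
3 3/2 4559/5000
4 2 2231/2500
5 5/2 8459/10000
6 3 1993/2500
7 7/2 3923/5000
DF(3.5y) is solved at step 7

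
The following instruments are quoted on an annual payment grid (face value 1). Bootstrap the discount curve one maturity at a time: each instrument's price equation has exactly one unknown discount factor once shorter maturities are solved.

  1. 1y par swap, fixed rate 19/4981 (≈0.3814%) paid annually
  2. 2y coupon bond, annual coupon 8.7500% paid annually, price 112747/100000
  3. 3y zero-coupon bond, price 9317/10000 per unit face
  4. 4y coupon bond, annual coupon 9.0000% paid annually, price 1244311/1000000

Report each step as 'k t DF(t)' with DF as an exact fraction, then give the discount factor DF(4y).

1 1 4981/5000
2 2 4783/5000
3 3 9317/10000
4 4 4517/5000
DF(4y) = 4517/5000 ≈ 0.903400

step 1 [1y] swap r/1=19/4981: DF=(1 − 19/4981·(0))/(1+19/4981) = 4981/5000 ≈ 0.996200
step 2 [2y] bond c/1=7/80: DF=(112747/100000 − 7/80·(0.996200))/(1+7/80) = 4783/5000 ≈ 0.956600
step 3 [3y] zero: DF = P = 9317/10000 ≈ 0.931700
step 4 [4y] bond c/1=9/100: DF=(1244311/1000000 − 9/100·(0.996200+0.956600+0.931700))/(1+9/100) = 4517/5000 ≈ 0.903400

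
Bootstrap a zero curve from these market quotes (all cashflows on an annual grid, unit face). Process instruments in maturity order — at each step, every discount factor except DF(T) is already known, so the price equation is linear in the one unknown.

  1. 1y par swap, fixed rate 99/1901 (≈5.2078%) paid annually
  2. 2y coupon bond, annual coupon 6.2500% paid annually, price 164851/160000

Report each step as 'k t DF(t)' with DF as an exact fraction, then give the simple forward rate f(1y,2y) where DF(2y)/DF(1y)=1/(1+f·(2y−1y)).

1 1 1901/2000
2 2 4569/5000
f(1y,2y) = ((1901/2000)/(4569/5000) − 1)/(1) = 367/9138 ≈ 4.0162%

step 1 [1y] swap r/1=99/1901: DF=(1 − 99/1901·(0))/(1+99/1901) = 1901/2000 ≈ 0.950500
step 2 [2y] bond c/1=1/16: DF=(164851/160000 − 1/16·(0.950500))/(1+1/16) = 4569/5000 ≈ 0.913800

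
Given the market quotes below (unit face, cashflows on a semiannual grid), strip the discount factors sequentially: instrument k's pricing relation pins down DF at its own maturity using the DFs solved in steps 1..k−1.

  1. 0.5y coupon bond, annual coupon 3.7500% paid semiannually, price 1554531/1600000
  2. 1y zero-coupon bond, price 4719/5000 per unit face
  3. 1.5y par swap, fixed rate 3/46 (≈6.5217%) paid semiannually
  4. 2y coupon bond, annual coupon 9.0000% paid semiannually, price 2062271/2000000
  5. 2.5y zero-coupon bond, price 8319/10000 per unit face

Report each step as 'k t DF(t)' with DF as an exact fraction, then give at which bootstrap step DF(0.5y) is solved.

step 1 [0.5y] bond c/2=3/160: DF=(1554531/1600000 − 3/160·(0))/(1+3/160) = 9537/10000 ≈ 0.953700
step 2 [1y] zero: DF = P = 4719/5000 ≈ 0.943800
step 3 [1.5y] swap r/2=3/92: DF=(1 − 3/92·(0.953700+0.943800))/(1+3/92) = 1817/2000 ≈ 0.908500
step 4 [2y] bond c/2=9/200: DF=(2062271/2000000 − 9/200·(0.953700+0.943800+0.908500))/(1+9/200) = 8659/10000 ≈ 0.865900
step 5 [2.5y] zero: DF = P = 8319/10000 ≈ 0.831900

1 1/2 9537/10000
2 1 4719/5000
3 3/2 1817/2000
4 2 8659/10000
5 5/2 8319/10000
DF(0.5y) is solved at step 1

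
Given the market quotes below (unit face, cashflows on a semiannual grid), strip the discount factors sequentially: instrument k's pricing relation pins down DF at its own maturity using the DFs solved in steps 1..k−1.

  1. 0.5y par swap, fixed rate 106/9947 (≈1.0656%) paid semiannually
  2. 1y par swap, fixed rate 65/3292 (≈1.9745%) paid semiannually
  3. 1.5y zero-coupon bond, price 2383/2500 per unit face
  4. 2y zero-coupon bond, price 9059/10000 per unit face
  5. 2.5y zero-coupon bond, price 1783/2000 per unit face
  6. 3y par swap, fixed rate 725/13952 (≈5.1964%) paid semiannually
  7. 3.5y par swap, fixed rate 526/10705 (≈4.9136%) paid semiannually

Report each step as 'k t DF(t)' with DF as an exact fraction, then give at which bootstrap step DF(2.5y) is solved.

step 1 [0.5y] swap r/2=53/9947: DF=(1 − 53/9947·(0))/(1+53/9947) = 9947/10000 ≈ 0.994700
step 2 [1y] swap r/2=65/6584: DF=(1 − 65/6584·(0.994700))/(1+65/6584) = 1961/2000 ≈ 0.980500
step 3 [1.5y] zero: DF = P = 2383/2500 ≈ 0.953200
step 4 [2y] zero: DF = P = 9059/10000 ≈ 0.905900
step 5 [2.5y] zero: DF = P = 1783/2000 ≈ 0.891500
step 6 [3y] swap r/2=725/27904: DF=(1 − 725/27904·(0.994700+0.980500+0.953200+0.905900+0.891500))/(1+725/27904) = 171/200 ≈ 0.855000
step 7 [3.5y] swap r/2=263/10705: DF=(1 − 263/10705·(0.994700+0.980500+0.953200+0.905900+0.891500+0.855000))/(1+263/10705) = 4211/5000 ≈ 0.842200

1 1/2 9947/10000
2 1 1961/2000
3 3/2 2383/2500
4 2 9059/10000
5 5/2 1783/2000
6 3 171/200
7 7/2 4211/5000
DF(2.5y) is solved at step 5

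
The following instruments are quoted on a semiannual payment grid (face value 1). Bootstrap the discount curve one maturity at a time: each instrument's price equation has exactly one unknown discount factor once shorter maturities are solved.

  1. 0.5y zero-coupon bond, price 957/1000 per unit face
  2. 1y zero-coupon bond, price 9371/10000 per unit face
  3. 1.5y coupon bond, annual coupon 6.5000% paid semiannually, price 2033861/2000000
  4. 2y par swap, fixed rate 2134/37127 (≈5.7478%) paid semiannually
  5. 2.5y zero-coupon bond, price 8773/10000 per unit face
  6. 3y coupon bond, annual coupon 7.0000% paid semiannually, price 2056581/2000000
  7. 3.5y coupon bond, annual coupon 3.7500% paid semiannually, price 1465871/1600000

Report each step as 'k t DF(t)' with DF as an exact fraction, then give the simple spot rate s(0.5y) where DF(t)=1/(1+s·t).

step 1 [0.5y] zero: DF = P = 957/1000 ≈ 0.957000
step 2 [1y] zero: DF = P = 9371/10000 ≈ 0.937100
step 3 [1.5y] bond c/2=13/400: DF=(2033861/2000000 − 13/400·(0.957000+0.937100))/(1+13/400) = 9253/10000 ≈ 0.925300
step 4 [2y] swap r/2=1067/37127: DF=(1 − 1067/37127·(0.957000+0.937100+0.925300))/(1+1067/37127) = 8933/10000 ≈ 0.893300
step 5 [2.5y] zero: DF = P = 8773/10000 ≈ 0.877300
step 6 [3y] bond c/2=7/200: DF=(2056581/2000000 − 7/200·(0.957000+0.937100+0.925300+0.893300+0.877300))/(1+7/200) = 8383/10000 ≈ 0.838300
step 7 [3.5y] bond c/2=3/160: DF=(1465871/1600000 − 3/160·(0.957000+0.937100+0.925300+0.893300+0.877300+0.838300))/(1+3/160) = 3997/5000 ≈ 0.799400

1 1/2 957/1000
2 1 9371/10000
3 3/2 9253/10000
4 2 8933/10000
5 5/2 8773/10000
6 3 8383/10000
7 7/2 3997/5000
s(0.5y) = (1/(957/1000) − 1)/(1/2) = 86/957 ≈ 8.9864%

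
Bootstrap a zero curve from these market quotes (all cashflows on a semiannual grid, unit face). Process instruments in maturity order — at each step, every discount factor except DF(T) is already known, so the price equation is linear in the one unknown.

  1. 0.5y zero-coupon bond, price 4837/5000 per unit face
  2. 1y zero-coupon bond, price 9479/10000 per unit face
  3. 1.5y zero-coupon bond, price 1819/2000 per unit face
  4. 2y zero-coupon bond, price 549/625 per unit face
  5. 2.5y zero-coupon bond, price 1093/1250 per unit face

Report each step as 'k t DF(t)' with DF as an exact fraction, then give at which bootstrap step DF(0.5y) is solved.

1 1/2 4837/5000
2 1 9479/10000
3 3/2 1819/2000
4 2 549/625
5 5/2 1093/1250
DF(0.5y) is solved at step 1

step 1 [0.5y] zero: DF = P = 4837/5000 ≈ 0.967400
step 2 [1y] zero: DF = P = 9479/10000 ≈ 0.947900
step 3 [1.5y] zero: DF = P = 1819/2000 ≈ 0.909500
step 4 [2y] zero: DF = P = 549/625 ≈ 0.878400
step 5 [2.5y] zero: DF = P = 1093/1250 ≈ 0.874400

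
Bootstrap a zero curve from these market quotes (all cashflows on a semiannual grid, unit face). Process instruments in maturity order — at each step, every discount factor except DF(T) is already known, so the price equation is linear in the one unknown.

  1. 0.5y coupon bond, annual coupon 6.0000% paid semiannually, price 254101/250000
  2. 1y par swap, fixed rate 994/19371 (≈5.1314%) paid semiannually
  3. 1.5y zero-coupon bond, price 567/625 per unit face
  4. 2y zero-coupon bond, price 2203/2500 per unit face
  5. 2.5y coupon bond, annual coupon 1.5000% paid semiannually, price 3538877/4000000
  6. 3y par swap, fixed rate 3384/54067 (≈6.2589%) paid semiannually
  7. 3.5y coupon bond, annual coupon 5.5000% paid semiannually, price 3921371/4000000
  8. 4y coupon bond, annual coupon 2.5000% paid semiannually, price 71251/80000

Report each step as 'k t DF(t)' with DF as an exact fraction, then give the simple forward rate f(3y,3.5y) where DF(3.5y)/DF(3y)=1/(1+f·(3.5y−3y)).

step 1 [0.5y] bond c/2=3/100: DF=(254101/250000 − 3/100·(0))/(1+3/100) = 2467/2500 ≈ 0.986800
step 2 [1y] swap r/2=497/19371: DF=(1 − 497/19371·(0.986800))/(1+497/19371) = 9503/10000 ≈ 0.950300
step 3 [1.5y] zero: DF = P = 567/625 ≈ 0.907200
step 4 [2y] zero: DF = P = 2203/2500 ≈ 0.881200
step 5 [2.5y] bond c/2=3/400: DF=(3538877/4000000 − 3/400·(0.986800+0.950300+0.907200+0.881200))/(1+3/400) = 1063/1250 ≈ 0.850400
step 6 [3y] swap r/2=1692/54067: DF=(1 − 1692/54067·(0.986800+0.950300+0.907200+0.881200+0.850400))/(1+1692/54067) = 2077/2500 ≈ 0.830800
step 7 [3.5y] bond c/2=11/400: DF=(3921371/4000000 − 11/400·(0.986800+0.950300+0.907200+0.881200+0.850400+0.830800))/(1+11/400) = 4047/5000 ≈ 0.809400
step 8 [4y] bond c/2=1/80: DF=(71251/80000 − 1/80·(0.986800+0.950300+0.907200+0.881200+0.850400+0.830800+0.809400))/(1+1/80) = 8029/10000 ≈ 0.802900

1 1/2 2467/2500
2 1 9503/10000
3 3/2 567/625
4 2 2203/2500
5 5/2 1063/1250
6 3 2077/2500
7 7/2 4047/5000
8 4 8029/10000
f(3y,3.5y) = ((2077/2500)/(4047/5000) − 1)/(1/2) = 214/4047 ≈ 5.2879%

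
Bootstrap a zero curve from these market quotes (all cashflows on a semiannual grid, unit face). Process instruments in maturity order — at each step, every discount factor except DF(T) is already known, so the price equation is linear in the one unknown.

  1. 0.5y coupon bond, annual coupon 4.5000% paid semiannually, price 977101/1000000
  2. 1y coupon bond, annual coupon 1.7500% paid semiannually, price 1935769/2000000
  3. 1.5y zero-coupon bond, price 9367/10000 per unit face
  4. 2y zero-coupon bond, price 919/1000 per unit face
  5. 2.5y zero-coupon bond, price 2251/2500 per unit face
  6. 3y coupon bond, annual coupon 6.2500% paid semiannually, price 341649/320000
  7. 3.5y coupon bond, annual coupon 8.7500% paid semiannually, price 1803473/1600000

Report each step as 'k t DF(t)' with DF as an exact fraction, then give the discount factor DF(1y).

1 1/2 2389/2500
2 1 1189/1250
3 3/2 9367/10000
4 2 919/1000
5 5/2 2251/2500
6 3 447/500
7 7/2 847/1000
DF(1y) = 1189/1250 ≈ 0.951200

step 1 [0.5y] bond c/2=9/400: DF=(977101/1000000 − 9/400·(0))/(1+9/400) = 2389/2500 ≈ 0.955600
step 2 [1y] bond c/2=7/800: DF=(1935769/2000000 − 7/800·(0.955600))/(1+7/800) = 1189/1250 ≈ 0.951200
step 3 [1.5y] zero: DF = P = 9367/10000 ≈ 0.936700
step 4 [2y] zero: DF = P = 919/1000 ≈ 0.919000
step 5 [2.5y] zero: DF = P = 2251/2500 ≈ 0.900400
step 6 [3y] bond c/2=1/32: DF=(341649/320000 − 1/32·(0.955600+0.951200+0.936700+0.919000+0.900400))/(1+1/32) = 447/500 ≈ 0.894000
step 7 [3.5y] bond c/2=7/160: DF=(1803473/1600000 − 7/160·(0.955600+0.951200+0.936700+0.919000+0.900400+0.894000))/(1+7/160) = 847/1000 ≈ 0.847000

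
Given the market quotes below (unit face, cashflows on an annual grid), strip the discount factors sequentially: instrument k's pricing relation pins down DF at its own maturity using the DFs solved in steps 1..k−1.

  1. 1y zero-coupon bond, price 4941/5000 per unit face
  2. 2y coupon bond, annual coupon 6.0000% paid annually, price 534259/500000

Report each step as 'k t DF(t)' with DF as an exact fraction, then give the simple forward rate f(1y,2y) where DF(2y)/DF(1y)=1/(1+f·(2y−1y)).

1 1 4941/5000
2 2 9521/10000
f(1y,2y) = ((4941/5000)/(9521/10000) − 1)/(1) = 361/9521 ≈ 3.7916%

step 1 [1y] zero: DF = P = 4941/5000 ≈ 0.988200
step 2 [2y] bond c/1=3/50: DF=(534259/500000 − 3/50·(0.988200))/(1+3/50) = 9521/10000 ≈ 0.952100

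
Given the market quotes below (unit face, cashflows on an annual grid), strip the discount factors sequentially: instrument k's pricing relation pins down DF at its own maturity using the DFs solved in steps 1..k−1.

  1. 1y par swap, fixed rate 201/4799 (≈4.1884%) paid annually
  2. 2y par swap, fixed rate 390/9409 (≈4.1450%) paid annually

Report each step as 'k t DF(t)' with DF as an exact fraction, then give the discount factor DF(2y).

1 1 4799/5000
2 2 461/500
DF(2y) = 461/500 ≈ 0.922000

step 1 [1y] swap r/1=201/4799: DF=(1 − 201/4799·(0))/(1+201/4799) = 4799/5000 ≈ 0.959800
step 2 [2y] swap r/1=390/9409: DF=(1 − 390/9409·(0.959800))/(1+390/9409) = 461/500 ≈ 0.922000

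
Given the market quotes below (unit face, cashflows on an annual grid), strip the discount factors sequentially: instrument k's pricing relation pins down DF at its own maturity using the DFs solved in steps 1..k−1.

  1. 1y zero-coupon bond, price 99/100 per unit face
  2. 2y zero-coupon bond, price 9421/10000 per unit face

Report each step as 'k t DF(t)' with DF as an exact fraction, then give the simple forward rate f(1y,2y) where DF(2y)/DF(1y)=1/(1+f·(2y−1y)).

step 1 [1y] zero: DF = P = 99/100 ≈ 0.990000
step 2 [2y] zero: DF = P = 9421/10000 ≈ 0.942100

1 1 99/100
2 2 9421/10000
f(1y,2y) = ((99/100)/(9421/10000) − 1)/(1) = 479/9421 ≈ 5.0844%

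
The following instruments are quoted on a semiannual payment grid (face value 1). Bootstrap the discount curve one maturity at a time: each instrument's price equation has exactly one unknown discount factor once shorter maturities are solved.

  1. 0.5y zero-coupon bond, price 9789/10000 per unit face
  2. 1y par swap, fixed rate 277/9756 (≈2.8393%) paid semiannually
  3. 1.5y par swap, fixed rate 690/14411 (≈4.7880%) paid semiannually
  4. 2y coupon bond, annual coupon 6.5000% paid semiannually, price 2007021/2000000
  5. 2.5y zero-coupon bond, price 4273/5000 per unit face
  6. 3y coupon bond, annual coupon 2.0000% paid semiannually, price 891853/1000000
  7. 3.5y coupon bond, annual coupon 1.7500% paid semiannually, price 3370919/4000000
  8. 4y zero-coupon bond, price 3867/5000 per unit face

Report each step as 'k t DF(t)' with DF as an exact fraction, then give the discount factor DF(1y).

step 1 [0.5y] zero: DF = P = 9789/10000 ≈ 0.978900
step 2 [1y] swap r/2=277/19512: DF=(1 − 277/19512·(0.978900))/(1+277/19512) = 9723/10000 ≈ 0.972300
step 3 [1.5y] swap r/2=345/14411: DF=(1 − 345/14411·(0.978900+0.972300))/(1+345/14411) = 931/1000 ≈ 0.931000
step 4 [2y] bond c/2=13/400: DF=(2007021/2000000 − 13/400·(0.978900+0.972300+0.931000))/(1+13/400) = 2203/2500 ≈ 0.881200
step 5 [2.5y] zero: DF = P = 4273/5000 ≈ 0.854600
step 6 [3y] bond c/2=1/100: DF=(891853/1000000 − 1/100·(0.978900+0.972300+0.931000+0.881200+0.854600))/(1+1/100) = 8373/10000 ≈ 0.837300
step 7 [3.5y] bond c/2=7/800: DF=(3370919/4000000 − 7/800·(0.978900+0.972300+0.931000+0.881200+0.854600+0.837300))/(1+7/800) = 7881/10000 ≈ 0.788100
step 8 [4y] zero: DF = P = 3867/5000 ≈ 0.773400

1 1/2 9789/10000
2 1 9723/10000
3 3/2 931/1000
4 2 2203/2500
5 5/2 4273/5000
6 3 8373/10000
7 7/2 7881/10000
8 4 3867/5000
DF(1y) = 9723/10000 ≈ 0.972300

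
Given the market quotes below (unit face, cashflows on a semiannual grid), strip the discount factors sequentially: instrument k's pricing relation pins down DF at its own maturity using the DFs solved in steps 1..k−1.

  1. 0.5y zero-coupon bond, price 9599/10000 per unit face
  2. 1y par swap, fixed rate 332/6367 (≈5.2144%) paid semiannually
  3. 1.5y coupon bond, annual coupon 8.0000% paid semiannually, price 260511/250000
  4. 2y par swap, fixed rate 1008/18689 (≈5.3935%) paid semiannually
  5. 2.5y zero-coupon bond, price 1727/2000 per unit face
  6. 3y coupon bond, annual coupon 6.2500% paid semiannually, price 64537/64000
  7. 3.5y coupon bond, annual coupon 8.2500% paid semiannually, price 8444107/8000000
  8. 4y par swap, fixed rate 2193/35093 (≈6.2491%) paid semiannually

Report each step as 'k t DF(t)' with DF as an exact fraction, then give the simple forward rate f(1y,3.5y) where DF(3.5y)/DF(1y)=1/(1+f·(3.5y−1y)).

1 1/2 9599/10000
2 1 4751/5000
3 3/2 1857/2000
4 2 562/625
5 5/2 1727/2000
6 3 524/625
7 7/2 3991/5000
8 4 7807/10000
f(1y,3.5y) = ((4751/5000)/(3991/5000) − 1)/(5/2) = 304/3991 ≈ 7.6171%

step 1 [0.5y] zero: DF = P = 9599/10000 ≈ 0.959900
step 2 [1y] swap r/2=166/6367: DF=(1 − 166/6367·(0.959900))/(1+166/6367) = 4751/5000 ≈ 0.950200
step 3 [1.5y] bond c/2=1/25: DF=(260511/250000 − 1/25·(0.959900+0.950200))/(1+1/25) = 1857/2000 ≈ 0.928500
step 4 [2y] swap r/2=504/18689: DF=(1 − 504/18689·(0.959900+0.950200+0.928500))/(1+504/18689) = 562/625 ≈ 0.899200
step 5 [2.5y] zero: DF = P = 1727/2000 ≈ 0.863500
step 6 [3y] bond c/2=1/32: DF=(64537/64000 − 1/32·(0.959900+0.950200+0.928500+0.899200+0.863500))/(1+1/32) = 524/625 ≈ 0.838400
step 7 [3.5y] bond c/2=33/800: DF=(8444107/8000000 − 33/800·(0.959900+0.950200+0.928500+0.899200+0.863500+0.838400))/(1+33/800) = 3991/5000 ≈ 0.798200
step 8 [4y] swap r/2=2193/70186: DF=(1 − 2193/70186·(0.959900+0.950200+0.928500+0.899200+0.863500+0.838400+0.798200))/(1+2193/70186) = 7807/10000 ≈ 0.780700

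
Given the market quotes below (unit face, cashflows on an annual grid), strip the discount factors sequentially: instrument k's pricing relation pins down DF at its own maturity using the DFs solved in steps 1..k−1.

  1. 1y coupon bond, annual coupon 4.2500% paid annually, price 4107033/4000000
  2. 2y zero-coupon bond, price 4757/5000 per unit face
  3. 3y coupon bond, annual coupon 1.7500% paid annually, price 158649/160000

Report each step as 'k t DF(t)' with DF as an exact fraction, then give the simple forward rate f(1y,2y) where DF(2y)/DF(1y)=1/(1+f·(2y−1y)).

1 1 9849/10000
2 2 4757/5000
3 3 2353/2500
f(1y,2y) = ((9849/10000)/(4757/5000) − 1)/(1) = 5/142 ≈ 3.5211%

step 1 [1y] bond c/1=17/400: DF=(4107033/4000000 − 17/400·(0))/(1+17/400) = 9849/10000 ≈ 0.984900
step 2 [2y] zero: DF = P = 4757/5000 ≈ 0.951400
step 3 [3y] bond c/1=7/400: DF=(158649/160000 − 7/400·(0.984900+0.951400))/(1+7/400) = 2353/2500 ≈ 0.941200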